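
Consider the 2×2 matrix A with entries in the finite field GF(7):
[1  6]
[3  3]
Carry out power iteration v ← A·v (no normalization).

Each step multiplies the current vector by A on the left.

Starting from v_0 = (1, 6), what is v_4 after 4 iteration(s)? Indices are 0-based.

v_4 = (0, 4)

v_0 = (1, 6).
v_1 = A·v_0 = (2, 0).
v_2 = A·v_1 = (2, 6).
v_3 = A·v_2 = (3, 3).
v_4 = A·v_3 = (0, 4).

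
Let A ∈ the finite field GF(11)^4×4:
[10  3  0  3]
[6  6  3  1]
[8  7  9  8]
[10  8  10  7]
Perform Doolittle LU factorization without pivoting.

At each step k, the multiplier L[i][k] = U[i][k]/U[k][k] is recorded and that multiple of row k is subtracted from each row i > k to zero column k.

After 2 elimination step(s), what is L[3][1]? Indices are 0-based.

L[3][1] = 8

[col 0] pivot 10
  R1 -= 5*R0 → (0, 2, 3, 8)  (L[1][0] := 5)
  R2 -= 3*R0 → (0, 9, 9, 10)  (L[2][0] := 3)
  R3 -= 1*R0 → (0, 5, 10, 4)  (L[3][0] := 1)
[col 1] pivot 2
  R2 -= 10*R1 → (0, 0, 1, 7)  (L[2][1] := 10)
  R3 -= 8*R1 → (0, 0, 8, 6)  (L[3][1] := 8)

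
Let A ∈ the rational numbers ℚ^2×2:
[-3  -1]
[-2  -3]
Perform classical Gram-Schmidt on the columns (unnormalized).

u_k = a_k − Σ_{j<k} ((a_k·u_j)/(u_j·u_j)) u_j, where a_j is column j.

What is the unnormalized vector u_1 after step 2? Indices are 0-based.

u_1 = (14/13, -21/13)

Step 1: u_0 = a_0 = (-3, -2).
Step 2: u_1 = a_1 − (9/13)·u_0 = (14/13, -21/13).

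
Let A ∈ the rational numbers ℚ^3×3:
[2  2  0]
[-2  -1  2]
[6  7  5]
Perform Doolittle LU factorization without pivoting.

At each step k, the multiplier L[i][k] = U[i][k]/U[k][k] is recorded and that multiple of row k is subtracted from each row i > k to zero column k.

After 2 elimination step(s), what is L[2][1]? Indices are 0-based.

[col 0] pivot 2
  R1 -= -1*R0 → (0, 1, 2)  (L[1][0] := -1)
  R2 -= 3*R0 → (0, 1, 5)  (L[2][0] := 3)
[col 1] pivot 1
  R2 -= 1*R1 → (0, 0, 3)  (L[2][1] := 1)

L[2][1] = 1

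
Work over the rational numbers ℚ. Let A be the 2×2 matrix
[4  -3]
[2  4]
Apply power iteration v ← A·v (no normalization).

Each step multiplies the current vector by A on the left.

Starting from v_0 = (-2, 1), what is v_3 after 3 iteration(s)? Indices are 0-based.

v_0 = (-2, 1).
v_1 = A·v_0 = (-11, 0).
v_2 = A·v_1 = (-44, -22).
v_3 = A·v_2 = (-110, -176).

v_3 = (-110, -176)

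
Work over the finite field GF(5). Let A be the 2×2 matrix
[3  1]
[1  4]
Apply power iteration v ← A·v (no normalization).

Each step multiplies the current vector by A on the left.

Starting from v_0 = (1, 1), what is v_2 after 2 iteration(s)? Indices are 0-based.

v_0 = (1, 1).
v_1 = A·v_0 = (4, 0).
v_2 = A·v_1 = (2, 4).

v_2 = (2, 4)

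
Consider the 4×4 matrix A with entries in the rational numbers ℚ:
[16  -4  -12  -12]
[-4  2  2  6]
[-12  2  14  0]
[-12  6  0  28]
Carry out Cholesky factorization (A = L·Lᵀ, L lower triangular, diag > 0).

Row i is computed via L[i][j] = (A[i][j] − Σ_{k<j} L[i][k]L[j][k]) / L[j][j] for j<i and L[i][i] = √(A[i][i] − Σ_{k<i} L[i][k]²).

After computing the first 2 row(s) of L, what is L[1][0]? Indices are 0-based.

Step 1: L[0][0] = √(16) = 4.
  L[1][0] = (-4) / L[0][0] = -1.
Step 2: L[1][1] = √(1) = 1.

L[1][0] = -1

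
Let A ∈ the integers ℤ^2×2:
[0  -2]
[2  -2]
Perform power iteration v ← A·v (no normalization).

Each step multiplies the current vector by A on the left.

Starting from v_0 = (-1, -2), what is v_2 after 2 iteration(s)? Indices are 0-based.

v_0 = (-1, -2).
v_1 = A·v_0 = (4, 2).
v_2 = A·v_1 = (-4, 4).

v_2 = (-4, 4)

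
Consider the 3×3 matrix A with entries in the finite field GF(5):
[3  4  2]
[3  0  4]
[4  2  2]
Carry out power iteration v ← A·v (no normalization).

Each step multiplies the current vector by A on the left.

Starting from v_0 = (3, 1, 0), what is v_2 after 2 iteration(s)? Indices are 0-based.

v_0 = (3, 1, 0).
v_1 = A·v_0 = (3, 4, 4).
v_2 = A·v_1 = (3, 0, 3).

v_2 = (3, 0, 3)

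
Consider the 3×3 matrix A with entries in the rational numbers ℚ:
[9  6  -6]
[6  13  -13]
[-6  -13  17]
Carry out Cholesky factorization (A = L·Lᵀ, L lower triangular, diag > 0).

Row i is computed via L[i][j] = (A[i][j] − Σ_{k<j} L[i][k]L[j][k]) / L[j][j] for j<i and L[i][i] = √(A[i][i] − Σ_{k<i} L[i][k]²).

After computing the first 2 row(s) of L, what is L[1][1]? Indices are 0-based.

Step 1: L[0][0] = √(9) = 3.
  L[1][0] = (6) / L[0][0] = 2.
Step 2: L[1][1] = √(9) = 3.

L[1][1] = 3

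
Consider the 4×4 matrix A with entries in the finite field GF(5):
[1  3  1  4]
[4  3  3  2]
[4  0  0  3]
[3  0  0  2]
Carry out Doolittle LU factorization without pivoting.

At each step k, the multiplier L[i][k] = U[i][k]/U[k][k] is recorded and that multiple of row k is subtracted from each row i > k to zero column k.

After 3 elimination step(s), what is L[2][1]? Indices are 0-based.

k=0: U[0][0]=1
  eliminate (1,0): mult=4, new row 1: (0, 1, 4, 1); set L[1][0]=4
  eliminate (2,0): mult=4, new row 2: (0, 3, 1, 2); set L[2][0]=4
  eliminate (3,0): mult=3, new row 3: (0, 1, 2, 0); set L[3][0]=3
k=1: U[1][1]=1
  eliminate (2,1): mult=3, new row 2: (0, 0, 4, 4); set L[2][1]=3
  eliminate (3,1): mult=1, new row 3: (0, 0, 3, 4); set L[3][1]=1
k=2: U[2][2]=4
  eliminate (3,2): mult=2, new row 3: (0, 0, 0, 1); set L[3][2]=2

L[2][1] = 3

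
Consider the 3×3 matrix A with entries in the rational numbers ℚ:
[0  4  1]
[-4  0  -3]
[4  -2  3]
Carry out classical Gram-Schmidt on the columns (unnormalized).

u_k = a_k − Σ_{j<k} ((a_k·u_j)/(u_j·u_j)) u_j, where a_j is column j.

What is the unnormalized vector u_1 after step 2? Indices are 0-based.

u_1 = (4, -1, -1)

Step 1: u_0 = a_0 = (0, -4, 4).
Step 2: u_1 = a_1 − (-1/4)·u_0 = (4, -1, -1).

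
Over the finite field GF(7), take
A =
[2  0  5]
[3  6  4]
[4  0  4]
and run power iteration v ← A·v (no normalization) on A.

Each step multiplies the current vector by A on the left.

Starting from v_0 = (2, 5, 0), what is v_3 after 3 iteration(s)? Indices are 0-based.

v_3 = (0, 6, 6)

v_0 = (2, 5, 0).
v_1 = A·v_0 = (4, 1, 1).
v_2 = A·v_1 = (6, 1, 6).
v_3 = A·v_2 = (0, 6, 6).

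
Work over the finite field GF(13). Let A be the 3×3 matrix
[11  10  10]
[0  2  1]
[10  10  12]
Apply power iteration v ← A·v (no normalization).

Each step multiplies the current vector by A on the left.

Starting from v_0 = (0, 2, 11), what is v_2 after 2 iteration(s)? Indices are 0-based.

v_0 = (0, 2, 11).
v_1 = A·v_0 = (0, 2, 9).
v_2 = A·v_1 = (6, 0, 11).

v_2 = (6, 0, 11)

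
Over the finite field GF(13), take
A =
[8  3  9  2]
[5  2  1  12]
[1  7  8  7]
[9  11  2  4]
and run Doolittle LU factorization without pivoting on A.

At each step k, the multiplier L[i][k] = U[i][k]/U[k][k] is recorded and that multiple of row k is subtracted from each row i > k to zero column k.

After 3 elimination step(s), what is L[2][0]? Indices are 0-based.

L[2][0] = 5

Step 1: pivot at (0,0) is 8.
  row1 ← row1 − (12)·row0  ⇒  L[1][0]=12, U row1=(0, 5, 10, 1)
  row2 ← row2 − (5)·row0  ⇒  L[2][0]=5, U row2=(0, 5, 2, 10)
  row3 ← row3 − (6)·row0  ⇒  L[3][0]=6, U row3=(0, 6, 0, 5)
Step 2: pivot at (1,1) is 5.
  row2 ← row2 − (1)·row1  ⇒  L[2][1]=1, U row2=(0, 0, 5, 9)
  row3 ← row3 − (9)·row1  ⇒  L[3][1]=9, U row3=(0, 0, 1, 9)
Step 3: pivot at (2,2) is 5.
  row3 ← row3 − (8)·row2  ⇒  L[3][2]=8, U row3=(0, 0, 0, 2)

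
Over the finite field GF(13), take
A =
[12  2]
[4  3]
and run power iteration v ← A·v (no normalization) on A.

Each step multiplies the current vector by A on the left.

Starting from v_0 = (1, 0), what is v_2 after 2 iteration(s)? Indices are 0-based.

v_2 = (9, 8)

v_0 = (1, 0).
v_1 = A·v_0 = (12, 4).
v_2 = A·v_1 = (9, 8).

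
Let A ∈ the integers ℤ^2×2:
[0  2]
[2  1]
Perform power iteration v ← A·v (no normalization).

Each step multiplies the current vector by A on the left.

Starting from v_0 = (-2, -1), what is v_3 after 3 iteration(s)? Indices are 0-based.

v_0 = (-2, -1).
v_1 = A·v_0 = (-2, -5).
v_2 = A·v_1 = (-10, -9).
v_3 = A·v_2 = (-18, -29).

v_3 = (-18, -29)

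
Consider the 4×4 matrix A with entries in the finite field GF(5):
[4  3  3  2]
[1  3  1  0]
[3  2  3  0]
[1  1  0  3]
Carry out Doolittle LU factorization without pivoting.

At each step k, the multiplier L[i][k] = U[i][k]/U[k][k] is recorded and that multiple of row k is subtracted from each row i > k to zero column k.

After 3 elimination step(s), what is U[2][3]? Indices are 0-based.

U[2][3] = 4

[col 0] pivot 4
  R1 -= 4*R0 → (0, 1, 4, 2)  (L[1][0] := 4)
  R2 -= 2*R0 → (0, 1, 2, 1)  (L[2][0] := 2)
  R3 -= 4*R0 → (0, 4, 3, 0)  (L[3][0] := 4)
[col 1] pivot 1
  R2 -= 1*R1 → (0, 0, 3, 4)  (L[2][1] := 1)
  R3 -= 4*R1 → (0, 0, 2, 2)  (L[3][1] := 4)
[col 2] pivot 3
  R3 -= 4*R2 → (0, 0, 0, 1)  (L[3][2] := 4)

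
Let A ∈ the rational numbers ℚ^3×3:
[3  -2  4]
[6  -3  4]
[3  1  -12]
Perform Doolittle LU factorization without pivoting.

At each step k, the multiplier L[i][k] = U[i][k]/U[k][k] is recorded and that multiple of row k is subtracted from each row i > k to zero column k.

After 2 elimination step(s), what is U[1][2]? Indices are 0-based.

U[1][2] = -4

Step 1: pivot at (0,0) is 3.
  row1 ← row1 − (2)·row0  ⇒  L[1][0]=2, U row1=(0, 1, -4)
  row2 ← row2 − (1)·row0  ⇒  L[2][0]=1, U row2=(0, 3, -16)
Step 2: pivot at (1,1) is 1.
  row2 ← row2 − (3)·row1  ⇒  L[2][1]=3, U row2=(0, 0, -4)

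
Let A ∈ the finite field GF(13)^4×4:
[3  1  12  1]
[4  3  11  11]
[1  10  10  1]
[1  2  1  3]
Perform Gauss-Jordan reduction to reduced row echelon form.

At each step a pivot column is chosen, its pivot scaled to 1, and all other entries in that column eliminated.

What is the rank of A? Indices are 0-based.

rank = 4

step 1: normalize row 0 (÷3) = (1, 9, 4, 9)
  row 1: subtract 4×row0 = (0, 6, 8, 1)
  row 2: subtract 1×row0 = (0, 1, 6, 5)
  row 3: subtract 1×row0 = (0, 6, 10, 7)
step 2: normalize row 1 (÷6) = (0, 1, 10, 11)
  row 0: subtract 9×row1 = (1, 0, 5, 1)
  row 2: subtract 1×row1 = (0, 0, 9, 7)
  row 3: subtract 6×row1 = (0, 0, 2, 6)
step 3: normalize row 2 (÷9) = (0, 0, 1, 8)
  row 0: subtract 5×row2 = (1, 0, 0, 0)
  row 1: subtract 10×row2 = (0, 1, 0, 9)
  row 3: subtract 2×row2 = (0, 0, 0, 3)
step 4: normalize row 3 (÷3) = (0, 0, 0, 1)
  row 1: subtract 9×row3 = (0, 1, 0, 0)
  row 2: subtract 8×row3 = (0, 0, 1, 0)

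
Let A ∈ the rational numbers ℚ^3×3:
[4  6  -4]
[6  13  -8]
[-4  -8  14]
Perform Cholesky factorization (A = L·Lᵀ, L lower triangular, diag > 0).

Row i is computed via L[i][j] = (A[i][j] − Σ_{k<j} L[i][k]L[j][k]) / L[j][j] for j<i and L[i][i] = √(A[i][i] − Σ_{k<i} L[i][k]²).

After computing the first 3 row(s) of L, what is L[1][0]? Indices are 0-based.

Step 1: L[0][0] = √(4) = 2.
  L[1][0] = (6) / L[0][0] = 3.
Step 2: L[1][1] = √(4) = 2.
  L[2][0] = (-4) / L[0][0] = -2.
  L[2][1] = (-2) / L[1][1] = -1.
Step 3: L[2][2] = √(9) = 3.

L[1][0] = 3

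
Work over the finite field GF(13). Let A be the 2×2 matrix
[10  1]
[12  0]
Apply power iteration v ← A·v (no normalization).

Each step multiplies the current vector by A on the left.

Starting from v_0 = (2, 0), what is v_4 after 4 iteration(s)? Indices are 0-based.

v_4 = (6, 3)

v_0 = (2, 0).
v_1 = A·v_0 = (7, 11).
v_2 = A·v_1 = (3, 6).
v_3 = A·v_2 = (10, 10).
v_4 = A·v_3 = (6, 3).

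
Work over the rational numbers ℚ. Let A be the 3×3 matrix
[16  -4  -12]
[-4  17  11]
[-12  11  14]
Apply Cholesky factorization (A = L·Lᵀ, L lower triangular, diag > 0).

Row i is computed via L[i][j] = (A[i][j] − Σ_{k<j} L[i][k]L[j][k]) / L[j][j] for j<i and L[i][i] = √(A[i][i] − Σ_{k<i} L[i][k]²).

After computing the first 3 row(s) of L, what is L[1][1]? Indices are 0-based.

L[1][1] = 4

Step 1: L[0][0] = √(16) = 4.
  L[1][0] = (-4) / L[0][0] = -1.
Step 2: L[1][1] = √(16) = 4.
  L[2][0] = (-12) / L[0][0] = -3.
  L[2][1] = (8) / L[1][1] = 2.
Step 3: L[2][2] = √(1) = 1.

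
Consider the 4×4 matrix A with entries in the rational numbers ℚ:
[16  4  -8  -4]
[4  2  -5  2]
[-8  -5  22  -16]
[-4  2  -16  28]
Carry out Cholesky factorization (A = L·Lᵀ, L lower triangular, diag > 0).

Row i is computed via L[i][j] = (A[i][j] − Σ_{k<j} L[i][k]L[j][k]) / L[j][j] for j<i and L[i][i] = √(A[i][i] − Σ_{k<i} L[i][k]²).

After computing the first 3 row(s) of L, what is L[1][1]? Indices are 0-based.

L[1][1] = 1

Step 1: L[0][0] = √(16) = 4.
  L[1][0] = (4) / L[0][0] = 1.
Step 2: L[1][1] = √(1) = 1.
  L[2][0] = (-8) / L[0][0] = -2.
  L[2][1] = (-3) / L[1][1] = -3.
Step 3: L[2][2] = √(9) = 3.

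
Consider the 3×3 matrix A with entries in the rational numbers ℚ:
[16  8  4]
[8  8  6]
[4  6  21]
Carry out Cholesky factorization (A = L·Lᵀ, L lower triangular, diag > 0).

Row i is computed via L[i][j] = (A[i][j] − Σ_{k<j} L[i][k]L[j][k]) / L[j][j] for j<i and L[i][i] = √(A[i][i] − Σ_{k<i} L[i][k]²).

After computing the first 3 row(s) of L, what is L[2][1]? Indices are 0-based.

Step 1: L[0][0] = √(16) = 4.
  L[1][0] = (8) / L[0][0] = 2.
Step 2: L[1][1] = √(4) = 2.
  L[2][0] = (4) / L[0][0] = 1.
  L[2][1] = (4) / L[1][1] = 2.
Step 3: L[2][2] = √(16) = 4.

L[2][1] = 2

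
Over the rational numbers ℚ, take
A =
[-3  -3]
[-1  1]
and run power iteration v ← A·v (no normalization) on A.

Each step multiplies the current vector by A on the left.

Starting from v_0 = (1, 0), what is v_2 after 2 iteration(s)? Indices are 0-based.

v_2 = (12, 2)

v_0 = (1, 0).
v_1 = A·v_0 = (-3, -1).
v_2 = A·v_1 = (12, 2).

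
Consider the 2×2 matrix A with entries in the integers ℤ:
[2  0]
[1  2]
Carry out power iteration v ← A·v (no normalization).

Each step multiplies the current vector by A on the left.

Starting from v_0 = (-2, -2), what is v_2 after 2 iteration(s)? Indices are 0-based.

v_2 = (-8, -16)

v_0 = (-2, -2).
v_1 = A·v_0 = (-4, -6).
v_2 = A·v_1 = (-8, -16).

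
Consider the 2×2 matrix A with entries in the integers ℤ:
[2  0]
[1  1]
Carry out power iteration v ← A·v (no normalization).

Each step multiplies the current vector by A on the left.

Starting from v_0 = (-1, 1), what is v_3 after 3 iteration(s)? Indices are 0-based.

v_3 = (-8, -6)

v_0 = (-1, 1).
v_1 = A·v_0 = (-2, 0).
v_2 = A·v_1 = (-4, -2).
v_3 = A·v_2 = (-8, -6).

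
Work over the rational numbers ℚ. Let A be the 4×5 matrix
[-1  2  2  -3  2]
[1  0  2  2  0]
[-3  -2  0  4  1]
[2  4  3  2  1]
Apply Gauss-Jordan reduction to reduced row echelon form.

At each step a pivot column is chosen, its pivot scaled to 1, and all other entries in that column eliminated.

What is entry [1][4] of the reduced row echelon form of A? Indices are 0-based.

M[1][4] = 17/54

[1] R0 /= -1  ⇒  (1, -2, -2, 3, -2)
     R1 -= 1·R0  ⇒  (0, 2, 4, -1, 2)
     R2 -= -3·R0  ⇒  (0, -8, -6, 13, -5)
     R3 -= 2·R0  ⇒  (0, 8, 7, -4, 5)
[2] R1 /= 2  ⇒  (0, 1, 2, -1/2, 1)
     R0 -= -2·R1  ⇒  (1, 0, 2, 2, 0)
     R2 -= -8·R1  ⇒  (0, 0, 10, 9, 3)
     R3 -= 8·R1  ⇒  (0, 0, -9, 0, -3)
[3] R2 /= 10  ⇒  (0, 0, 1, 9/10, 3/10)
     R0 -= 2·R2  ⇒  (1, 0, 0, 1/5, -3/5)
     R1 -= 2·R2  ⇒  (0, 1, 0, -23/10, 2/5)
     R3 -= -9·R2  ⇒  (0, 0, 0, 81/10, -3/10)
[4] R3 /= 81/10  ⇒  (0, 0, 0, 1, -1/27)
     R0 -= 1/5·R3  ⇒  (1, 0, 0, 0, -16/27)
     R1 -= -23/10·R3  ⇒  (0, 1, 0, 0, 17/54)
     R2 -= 9/10·R3  ⇒  (0, 0, 1, 0, 1/3)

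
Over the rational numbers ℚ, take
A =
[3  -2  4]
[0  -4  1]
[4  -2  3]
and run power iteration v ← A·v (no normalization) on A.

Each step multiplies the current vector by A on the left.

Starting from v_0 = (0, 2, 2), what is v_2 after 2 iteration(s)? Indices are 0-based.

v_0 = (0, 2, 2).
v_1 = A·v_0 = (4, -6, 2).
v_2 = A·v_1 = (32, 26, 34).

v_2 = (32, 26, 34)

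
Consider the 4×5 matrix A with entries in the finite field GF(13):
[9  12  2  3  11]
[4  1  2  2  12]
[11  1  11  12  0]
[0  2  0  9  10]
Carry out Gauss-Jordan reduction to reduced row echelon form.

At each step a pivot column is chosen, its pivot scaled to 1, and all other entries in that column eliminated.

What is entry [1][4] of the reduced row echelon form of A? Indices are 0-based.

M[1][4] = 7

pivot(0,0)=9: scale R0 → (1, 10, 6, 9, 7)
  clear (1,0): R1 −= (4)R0 → (0, 0, 4, 5, 10)
  clear (2,0): R2 −= (11)R0 → (0, 8, 10, 4, 1)
pivot(1,1): swap R1↔R2
pivot(1,1)=8: scale R1 → (0, 1, 11, 7, 5)
  clear (0,1): R0 −= (10)R1 → (1, 0, 0, 4, 9)
  clear (3,1): R3 −= (2)R1 → (0, 0, 4, 8, 0)
pivot(2,2)=4: scale R2 → (0, 0, 1, 11, 9)
  clear (1,2): R1 −= (11)R2 → (0, 1, 0, 3, 10)
  clear (3,2): R3 −= (4)R2 → (0, 0, 0, 3, 3)
pivot(3,3)=3: scale R3 → (0, 0, 0, 1, 1)
  clear (0,3): R0 −= (4)R3 → (1, 0, 0, 0, 5)
  clear (1,3): R1 −= (3)R3 → (0, 1, 0, 0, 7)
  clear (2,3): R2 −= (11)R3 → (0, 0, 1, 0, 11)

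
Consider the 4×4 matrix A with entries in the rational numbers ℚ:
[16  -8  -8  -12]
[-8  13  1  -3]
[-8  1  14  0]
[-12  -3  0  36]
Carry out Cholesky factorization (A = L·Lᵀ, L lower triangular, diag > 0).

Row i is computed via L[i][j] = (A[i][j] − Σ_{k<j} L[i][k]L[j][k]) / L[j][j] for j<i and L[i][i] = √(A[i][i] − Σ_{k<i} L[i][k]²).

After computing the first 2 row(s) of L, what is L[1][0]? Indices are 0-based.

Step 1: L[0][0] = √(16) = 4.
  L[1][0] = (-8) / L[0][0] = -2.
Step 2: L[1][1] = √(9) = 3.

L[1][0] = -2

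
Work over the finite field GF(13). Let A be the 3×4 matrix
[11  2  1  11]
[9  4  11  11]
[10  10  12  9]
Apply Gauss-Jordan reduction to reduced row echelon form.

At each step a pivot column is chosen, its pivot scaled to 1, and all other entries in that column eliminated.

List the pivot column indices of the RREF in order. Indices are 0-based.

pivot(0,0)=11: scale R0 → (1, 12, 6, 1)
  clear (1,0): R1 −= (9)R0 → (0, 0, 9, 2)
  clear (2,0): R2 −= (10)R0 → (0, 7, 4, 12)
pivot(1,1): swap R1↔R2
pivot(1,1)=7: scale R1 → (0, 1, 8, 11)
  clear (0,1): R0 −= (12)R1 → (1, 0, 1, 12)
pivot(2,2)=9: scale R2 → (0, 0, 1, 6)
  clear (0,2): R0 −= (1)R2 → (1, 0, 0, 6)
  clear (1,2): R1 −= (8)R2 → (0, 1, 0, 2)

pivot columns: 0, 1, 2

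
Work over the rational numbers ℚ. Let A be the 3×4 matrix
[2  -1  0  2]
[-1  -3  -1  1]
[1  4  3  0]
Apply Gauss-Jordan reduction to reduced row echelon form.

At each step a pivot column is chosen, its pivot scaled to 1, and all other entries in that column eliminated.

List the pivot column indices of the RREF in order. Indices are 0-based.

pivot(0,0)=2: scale R0 → (1, -1/2, 0, 1)
  clear (1,0): R1 −= (-1)R0 → (0, -7/2, -1, 2)
  clear (2,0): R2 −= (1)R0 → (0, 9/2, 3, -1)
pivot(1,1)=-7/2: scale R1 → (0, 1, 2/7, -4/7)
  clear (0,1): R0 −= (-1/2)R1 → (1, 0, 1/7, 5/7)
  clear (2,1): R2 −= (9/2)R1 → (0, 0, 12/7, 11/7)
pivot(2,2)=12/7: scale R2 → (0, 0, 1, 11/12)
  clear (0,2): R0 −= (1/7)R2 → (1, 0, 0, 7/12)
  clear (1,2): R1 −= (2/7)R2 → (0, 1, 0, -5/6)

pivot columns: 0, 1, 2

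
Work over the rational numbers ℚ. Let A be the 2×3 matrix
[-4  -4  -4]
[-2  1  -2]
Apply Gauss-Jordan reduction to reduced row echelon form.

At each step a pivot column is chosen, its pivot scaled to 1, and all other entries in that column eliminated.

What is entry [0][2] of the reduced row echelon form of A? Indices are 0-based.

M[0][2] = 1

pivot(0,0)=-4: scale R0 → (1, 1, 1)
  clear (1,0): R1 −= (-2)R0 → (0, 3, 0)
pivot(1,1)=3: scale R1 → (0, 1, 0)
  clear (0,1): R0 −= (1)R1 → (1, 0, 1)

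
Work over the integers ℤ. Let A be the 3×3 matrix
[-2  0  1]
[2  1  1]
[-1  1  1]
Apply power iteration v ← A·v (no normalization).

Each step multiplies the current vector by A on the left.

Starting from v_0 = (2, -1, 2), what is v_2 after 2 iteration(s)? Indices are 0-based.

v_2 = (3, 0, 6)

v_0 = (2, -1, 2).
v_1 = A·v_0 = (-2, 5, -1).
v_2 = A·v_1 = (3, 0, 6).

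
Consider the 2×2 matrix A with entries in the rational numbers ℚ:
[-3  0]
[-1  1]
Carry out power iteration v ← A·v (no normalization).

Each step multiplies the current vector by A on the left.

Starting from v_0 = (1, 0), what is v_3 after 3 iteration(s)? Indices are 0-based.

v_3 = (-27, -7)

v_0 = (1, 0).
v_1 = A·v_0 = (-3, -1).
v_2 = A·v_1 = (9, 2).
v_3 = A·v_2 = (-27, -7).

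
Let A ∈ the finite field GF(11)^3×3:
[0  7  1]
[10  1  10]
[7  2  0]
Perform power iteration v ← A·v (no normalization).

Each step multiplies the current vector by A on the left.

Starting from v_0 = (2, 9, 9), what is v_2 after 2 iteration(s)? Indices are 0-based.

v_0 = (2, 9, 9).
v_1 = A·v_0 = (6, 9, 10).
v_2 = A·v_1 = (7, 4, 5).

v_2 = (7, 4, 5)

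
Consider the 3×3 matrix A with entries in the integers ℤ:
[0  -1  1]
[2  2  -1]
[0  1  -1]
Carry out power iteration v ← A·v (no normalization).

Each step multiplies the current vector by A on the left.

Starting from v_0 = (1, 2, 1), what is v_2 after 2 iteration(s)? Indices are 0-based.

v_0 = (1, 2, 1).
v_1 = A·v_0 = (-1, 5, 1).
v_2 = A·v_1 = (-4, 7, 4).

v_2 = (-4, 7, 4)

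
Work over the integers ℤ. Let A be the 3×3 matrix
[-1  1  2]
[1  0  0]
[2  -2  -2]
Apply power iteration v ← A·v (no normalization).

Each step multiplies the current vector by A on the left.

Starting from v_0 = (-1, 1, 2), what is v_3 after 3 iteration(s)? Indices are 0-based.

v_3 = (89, -23, -118)

v_0 = (-1, 1, 2).
v_1 = A·v_0 = (6, -1, -8).
v_2 = A·v_1 = (-23, 6, 30).
v_3 = A·v_2 = (89, -23, -118).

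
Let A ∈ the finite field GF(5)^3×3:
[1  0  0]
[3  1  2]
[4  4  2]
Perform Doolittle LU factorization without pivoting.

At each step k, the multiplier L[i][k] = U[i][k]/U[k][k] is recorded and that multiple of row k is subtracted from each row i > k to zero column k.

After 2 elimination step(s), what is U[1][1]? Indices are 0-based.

[col 0] pivot 1
  R1 -= 3*R0 → (0, 1, 2)  (L[1][0] := 3)
  R2 -= 4*R0 → (0, 4, 2)  (L[2][0] := 4)
[col 1] pivot 1
  R2 -= 4*R1 → (0, 0, 4)  (L[2][1] := 4)

U[1][1] = 1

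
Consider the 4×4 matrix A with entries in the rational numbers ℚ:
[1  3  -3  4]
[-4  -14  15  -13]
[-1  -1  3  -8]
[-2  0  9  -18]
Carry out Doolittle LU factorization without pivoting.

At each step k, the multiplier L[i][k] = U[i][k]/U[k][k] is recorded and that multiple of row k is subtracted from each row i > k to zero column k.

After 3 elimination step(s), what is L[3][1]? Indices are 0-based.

L[3][1] = -3

[col 0] pivot 1
  R1 -= -4*R0 → (0, -2, 3, 3)  (L[1][0] := -4)
  R2 -= -1*R0 → (0, 2, 0, -4)  (L[2][0] := -1)
  R3 -= -2*R0 → (0, 6, 3, -10)  (L[3][0] := -2)
[col 1] pivot -2
  R2 -= -1*R1 → (0, 0, 3, -1)  (L[2][1] := -1)
  R3 -= -3*R1 → (0, 0, 12, -1)  (L[3][1] := -3)
[col 2] pivot 3
  R3 -= 4*R2 → (0, 0, 0, 3)  (L[3][2] := 4)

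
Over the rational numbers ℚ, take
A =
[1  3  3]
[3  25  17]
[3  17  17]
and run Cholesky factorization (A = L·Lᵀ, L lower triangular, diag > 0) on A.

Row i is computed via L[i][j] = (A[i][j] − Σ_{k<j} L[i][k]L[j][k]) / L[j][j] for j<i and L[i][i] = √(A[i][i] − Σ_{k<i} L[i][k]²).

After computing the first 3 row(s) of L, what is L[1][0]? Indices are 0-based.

L[1][0] = 3

Step 1: L[0][0] = √(1) = 1.
  L[1][0] = (3) / L[0][0] = 3.
Step 2: L[1][1] = √(16) = 4.
  L[2][0] = (3) / L[0][0] = 3.
  L[2][1] = (8) / L[1][1] = 2.
Step 3: L[2][2] = √(4) = 2.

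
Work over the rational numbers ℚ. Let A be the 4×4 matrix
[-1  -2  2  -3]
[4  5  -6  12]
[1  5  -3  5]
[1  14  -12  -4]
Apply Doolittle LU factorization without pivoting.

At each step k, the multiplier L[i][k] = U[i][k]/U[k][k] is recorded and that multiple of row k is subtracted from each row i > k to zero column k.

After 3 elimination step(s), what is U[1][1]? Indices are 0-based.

Step 1: pivot at (0,0) is -1.
  row1 ← row1 − (-4)·row0  ⇒  L[1][0]=-4, U row1=(0, -3, 2, 0)
  row2 ← row2 − (-1)·row0  ⇒  L[2][0]=-1, U row2=(0, 3, -1, 2)
  row3 ← row3 − (-1)·row0  ⇒  L[3][0]=-1, U row3=(0, 12, -10, -7)
Step 2: pivot at (1,1) is -3.
  row2 ← row2 − (-1)·row1  ⇒  L[2][1]=-1, U row2=(0, 0, 1, 2)
  row3 ← row3 − (-4)·row1  ⇒  L[3][1]=-4, U row3=(0, 0, -2, -7)
Step 3: pivot at (2,2) is 1.
  row3 ← row3 − (-2)·row2  ⇒  L[3][2]=-2, U row3=(0, 0, 0, -3)

U[1][1] = -3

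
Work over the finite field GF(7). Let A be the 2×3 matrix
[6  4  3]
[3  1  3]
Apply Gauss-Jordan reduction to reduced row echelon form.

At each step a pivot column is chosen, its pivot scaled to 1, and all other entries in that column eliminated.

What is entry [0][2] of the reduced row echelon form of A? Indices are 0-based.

[1] R0 /= 6  ⇒  (1, 3, 4)
     R1 -= 3·R0  ⇒  (0, 6, 5)
[2] R1 /= 6  ⇒  (0, 1, 2)
     R0 -= 3·R1  ⇒  (1, 0, 5)

M[0][2] = 5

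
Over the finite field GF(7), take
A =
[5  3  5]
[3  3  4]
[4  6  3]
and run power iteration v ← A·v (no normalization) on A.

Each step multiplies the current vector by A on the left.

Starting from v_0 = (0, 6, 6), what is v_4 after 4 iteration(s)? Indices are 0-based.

v_0 = (0, 6, 6).
v_1 = A·v_0 = (6, 0, 5).
v_2 = A·v_1 = (6, 3, 4).
v_3 = A·v_2 = (3, 1, 5).
v_4 = A·v_3 = (1, 4, 5).

v_4 = (1, 4, 5)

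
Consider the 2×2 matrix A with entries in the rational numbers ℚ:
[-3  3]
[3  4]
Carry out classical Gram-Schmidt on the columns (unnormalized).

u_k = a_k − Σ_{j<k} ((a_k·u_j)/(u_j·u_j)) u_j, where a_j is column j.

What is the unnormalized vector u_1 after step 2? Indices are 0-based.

Step 1: u_0 = a_0 = (-3, 3).
Step 2: u_1 = a_1 − (1/6)·u_0 = (7/2, 7/2).

u_1 = (7/2, 7/2)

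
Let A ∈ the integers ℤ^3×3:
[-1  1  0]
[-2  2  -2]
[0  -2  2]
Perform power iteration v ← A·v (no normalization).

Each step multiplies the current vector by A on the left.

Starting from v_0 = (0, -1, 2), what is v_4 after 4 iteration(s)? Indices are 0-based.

v_0 = (0, -1, 2).
v_1 = A·v_0 = (-1, -6, 6).
v_2 = A·v_1 = (-5, -22, 24).
v_3 = A·v_2 = (-17, -82, 92).
v_4 = A·v_3 = (-65, -314, 348).

v_4 = (-65, -314, 348)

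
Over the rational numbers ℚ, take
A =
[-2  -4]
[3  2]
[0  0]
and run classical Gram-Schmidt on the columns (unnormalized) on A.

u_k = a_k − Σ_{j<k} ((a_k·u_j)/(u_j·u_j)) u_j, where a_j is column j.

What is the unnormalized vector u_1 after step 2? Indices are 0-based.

Step 1: u_0 = a_0 = (-2, 3, 0).
Step 2: u_1 = a_1 − (14/13)·u_0 = (-24/13, -16/13, 0).

u_1 = (-24/13, -16/13, 0)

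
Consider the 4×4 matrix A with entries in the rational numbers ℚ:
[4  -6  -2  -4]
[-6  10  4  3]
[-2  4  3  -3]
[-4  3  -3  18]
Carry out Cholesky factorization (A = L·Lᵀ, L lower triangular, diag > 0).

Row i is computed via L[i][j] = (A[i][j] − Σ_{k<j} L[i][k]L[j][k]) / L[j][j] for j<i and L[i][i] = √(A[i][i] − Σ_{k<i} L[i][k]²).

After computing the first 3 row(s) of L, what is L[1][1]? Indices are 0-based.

Step 1: L[0][0] = √(4) = 2.
  L[1][0] = (-6) / L[0][0] = -3.
Step 2: L[1][1] = √(1) = 1.
  L[2][0] = (-2) / L[0][0] = -1.
  L[2][1] = (1) / L[1][1] = 1.
Step 3: L[2][2] = √(1) = 1.

L[1][1] = 1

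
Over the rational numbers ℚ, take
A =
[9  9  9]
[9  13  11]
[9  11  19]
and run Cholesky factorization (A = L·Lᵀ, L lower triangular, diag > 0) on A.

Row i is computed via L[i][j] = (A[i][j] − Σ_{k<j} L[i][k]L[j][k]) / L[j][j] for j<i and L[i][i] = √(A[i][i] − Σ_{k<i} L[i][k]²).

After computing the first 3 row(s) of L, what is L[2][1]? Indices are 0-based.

Step 1: L[0][0] = √(9) = 3.
  L[1][0] = (9) / L[0][0] = 3.
Step 2: L[1][1] = √(4) = 2.
  L[2][0] = (9) / L[0][0] = 3.
  L[2][1] = (2) / L[1][1] = 1.
Step 3: L[2][2] = √(9) = 3.

L[2][1] = 1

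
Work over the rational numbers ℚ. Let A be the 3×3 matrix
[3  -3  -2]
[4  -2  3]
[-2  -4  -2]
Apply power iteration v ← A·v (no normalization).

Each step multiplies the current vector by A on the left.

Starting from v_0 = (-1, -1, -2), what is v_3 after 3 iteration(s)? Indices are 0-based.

v_3 = (-146, -48, -288)

v_0 = (-1, -1, -2).
v_1 = A·v_0 = (4, -8, 10).
v_2 = A·v_1 = (16, 62, 4).
v_3 = A·v_2 = (-146, -48, -288).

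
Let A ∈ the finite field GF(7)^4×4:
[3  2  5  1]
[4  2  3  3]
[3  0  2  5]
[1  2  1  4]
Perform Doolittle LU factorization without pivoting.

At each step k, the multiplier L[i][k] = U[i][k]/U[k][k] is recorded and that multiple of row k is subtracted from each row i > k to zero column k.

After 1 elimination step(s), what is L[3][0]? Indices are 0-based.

k=0: U[0][0]=3
  eliminate (1,0): mult=6, new row 1: (0, 4, 1, 4); set L[1][0]=6
  eliminate (2,0): mult=1, new row 2: (0, 5, 4, 4); set L[2][0]=1
  eliminate (3,0): mult=5, new row 3: (0, 6, 4, 6); set L[3][0]=5

L[3][0] = 5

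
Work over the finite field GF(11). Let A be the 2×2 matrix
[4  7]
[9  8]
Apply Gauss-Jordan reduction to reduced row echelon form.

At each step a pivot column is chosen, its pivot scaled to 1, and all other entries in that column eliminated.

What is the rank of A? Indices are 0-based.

rank = 2

pivot(0,0)=4: scale R0 → (1, 10)
  clear (1,0): R1 −= (9)R0 → (0, 6)
pivot(1,1)=6: scale R1 → (0, 1)
  clear (0,1): R0 −= (10)R1 → (1, 0)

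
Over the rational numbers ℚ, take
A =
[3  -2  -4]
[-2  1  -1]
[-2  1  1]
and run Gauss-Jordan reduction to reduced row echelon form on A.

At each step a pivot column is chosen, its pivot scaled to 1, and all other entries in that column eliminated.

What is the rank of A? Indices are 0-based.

rank = 3

pivot(0,0)=3: scale R0 → (1, -2/3, -4/3)
  clear (1,0): R1 −= (-2)R0 → (0, -1/3, -11/3)
  clear (2,0): R2 −= (-2)R0 → (0, -1/3, -5/3)
pivot(1,1)=-1/3: scale R1 → (0, 1, 11)
  clear (0,1): R0 −= (-2/3)R1 → (1, 0, 6)
  clear (2,1): R2 −= (-1/3)R1 → (0, 0, 2)
pivot(2,2)=2: scale R2 → (0, 0, 1)
  clear (0,2): R0 −= (6)R2 → (1, 0, 0)
  clear (1,2): R1 −= (11)R2 → (0, 1, 0)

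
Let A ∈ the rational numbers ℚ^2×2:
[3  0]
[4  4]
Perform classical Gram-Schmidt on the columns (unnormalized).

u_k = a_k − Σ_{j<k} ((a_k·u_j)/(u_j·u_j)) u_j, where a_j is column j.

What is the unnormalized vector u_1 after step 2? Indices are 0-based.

u_1 = (-48/25, 36/25)

Step 1: u_0 = a_0 = (3, 4).
Step 2: u_1 = a_1 − (16/25)·u_0 = (-48/25, 36/25).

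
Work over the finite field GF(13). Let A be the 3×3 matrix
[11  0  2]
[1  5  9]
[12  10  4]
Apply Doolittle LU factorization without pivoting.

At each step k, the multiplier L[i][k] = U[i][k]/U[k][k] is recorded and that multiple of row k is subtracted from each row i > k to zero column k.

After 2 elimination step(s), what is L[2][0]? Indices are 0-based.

[col 0] pivot 11
  R1 -= 6*R0 → (0, 5, 10)  (L[1][0] := 6)
  R2 -= 7*R0 → (0, 10, 3)  (L[2][0] := 7)
[col 1] pivot 5
  R2 -= 2*R1 → (0, 0, 9)  (L[2][1] := 2)

L[2][0] = 7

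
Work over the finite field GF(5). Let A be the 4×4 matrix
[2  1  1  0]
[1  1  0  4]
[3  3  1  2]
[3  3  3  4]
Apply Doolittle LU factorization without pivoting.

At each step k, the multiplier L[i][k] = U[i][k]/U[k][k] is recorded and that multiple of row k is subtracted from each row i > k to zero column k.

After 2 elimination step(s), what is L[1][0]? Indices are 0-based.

[col 0] pivot 2
  R1 -= 3*R0 → (0, 3, 2, 4)  (L[1][0] := 3)
  R2 -= 4*R0 → (0, 4, 2, 2)  (L[2][0] := 4)
  R3 -= 4*R0 → (0, 4, 4, 4)  (L[3][0] := 4)
[col 1] pivot 3
  R2 -= 3*R1 → (0, 0, 1, 0)  (L[2][1] := 3)
  R3 -= 3*R1 → (0, 0, 3, 2)  (L[3][1] := 3)

L[1][0] = 3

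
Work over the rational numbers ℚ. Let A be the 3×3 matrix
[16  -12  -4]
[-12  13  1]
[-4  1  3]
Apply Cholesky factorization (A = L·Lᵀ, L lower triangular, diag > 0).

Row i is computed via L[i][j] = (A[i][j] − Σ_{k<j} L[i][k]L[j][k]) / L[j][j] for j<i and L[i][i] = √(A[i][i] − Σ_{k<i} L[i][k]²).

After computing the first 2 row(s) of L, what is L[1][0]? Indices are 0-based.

Step 1: L[0][0] = √(16) = 4.
  L[1][0] = (-12) / L[0][0] = -3.
Step 2: L[1][1] = √(4) = 2.

L[1][0] = -3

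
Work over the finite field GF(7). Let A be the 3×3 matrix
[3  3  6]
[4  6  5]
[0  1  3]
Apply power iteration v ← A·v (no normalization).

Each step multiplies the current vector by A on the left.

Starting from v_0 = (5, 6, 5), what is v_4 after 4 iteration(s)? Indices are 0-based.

v_4 = (2, 6, 5)

v_0 = (5, 6, 5).
v_1 = A·v_0 = (0, 4, 0).
v_2 = A·v_1 = (5, 3, 4).
v_3 = A·v_2 = (6, 2, 1).
v_4 = A·v_3 = (2, 6, 5).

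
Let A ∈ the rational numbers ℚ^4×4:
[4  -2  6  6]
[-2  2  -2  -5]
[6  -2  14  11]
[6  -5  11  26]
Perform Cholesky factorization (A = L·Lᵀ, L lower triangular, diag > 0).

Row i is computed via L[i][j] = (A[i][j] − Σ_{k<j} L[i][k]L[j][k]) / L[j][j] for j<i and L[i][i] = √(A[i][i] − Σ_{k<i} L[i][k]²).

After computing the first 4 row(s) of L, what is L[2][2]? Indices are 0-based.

Step 1: L[0][0] = √(4) = 2.
  L[1][0] = (-2) / L[0][0] = -1.
Step 2: L[1][1] = √(1) = 1.
  L[2][0] = (6) / L[0][0] = 3.
  L[2][1] = (1) / L[1][1] = 1.
Step 3: L[2][2] = √(4) = 2.
  L[3][0] = (6) / L[0][0] = 3.
  L[3][1] = (-2) / L[1][1] = -2.
  L[3][2] = (4) / L[2][2] = 2.
Step 4: L[3][3] = √(9) = 3.

L[2][2] = 2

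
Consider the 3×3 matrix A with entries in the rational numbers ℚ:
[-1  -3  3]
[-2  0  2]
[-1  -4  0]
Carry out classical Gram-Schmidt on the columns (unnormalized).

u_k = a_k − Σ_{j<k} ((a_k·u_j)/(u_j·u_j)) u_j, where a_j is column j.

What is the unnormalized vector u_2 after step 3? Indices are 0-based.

u_2 = (176/101, -22/101, -132/101)

Step 1: u_0 = a_0 = (-1, -2, -1).
Step 2: u_1 = a_1 − (7/6)·u_0 = (-11/6, 7/3, -17/6).
Step 3: u_2 = a_2 − (-7/6)·u_0 − (-5/101)·u_1 = (176/101, -22/101, -132/101).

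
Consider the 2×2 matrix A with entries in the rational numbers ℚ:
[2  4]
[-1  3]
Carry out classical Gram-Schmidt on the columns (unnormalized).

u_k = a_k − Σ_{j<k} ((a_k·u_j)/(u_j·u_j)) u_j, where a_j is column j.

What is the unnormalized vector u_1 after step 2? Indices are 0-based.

Step 1: u_0 = a_0 = (2, -1).
Step 2: u_1 = a_1 − (1)·u_0 = (2, 4).

u_1 = (2, 4)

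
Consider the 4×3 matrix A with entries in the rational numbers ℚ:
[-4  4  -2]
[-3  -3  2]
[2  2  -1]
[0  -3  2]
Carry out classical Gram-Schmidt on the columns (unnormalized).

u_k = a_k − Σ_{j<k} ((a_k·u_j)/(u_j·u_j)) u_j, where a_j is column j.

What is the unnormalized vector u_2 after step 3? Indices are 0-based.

u_2 = (102/1093, 74/1093, 315/1093, 272/1093)

Step 1: u_0 = a_0 = (-4, -3, 2, 0).
Step 2: u_1 = a_1 − (-3/29)·u_0 = (104/29, -96/29, 64/29, -3).
Step 3: u_2 = a_2 − (0)·u_0 − (-638/1093)·u_1 = (102/1093, 74/1093, 315/1093, 272/1093).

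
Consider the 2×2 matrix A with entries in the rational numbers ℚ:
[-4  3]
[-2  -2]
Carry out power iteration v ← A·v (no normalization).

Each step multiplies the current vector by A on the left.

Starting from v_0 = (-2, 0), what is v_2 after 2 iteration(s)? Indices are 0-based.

v_0 = (-2, 0).
v_1 = A·v_0 = (8, 4).
v_2 = A·v_1 = (-20, -24).

v_2 = (-20, -24)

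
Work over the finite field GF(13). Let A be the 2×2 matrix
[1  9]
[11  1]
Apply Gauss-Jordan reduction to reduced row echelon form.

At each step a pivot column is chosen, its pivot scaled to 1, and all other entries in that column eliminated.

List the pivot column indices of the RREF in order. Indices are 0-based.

step 1: normalize row 0 (÷1) = (1, 9)
  row 1: subtract 11×row0 = (0, 6)
step 2: normalize row 1 (÷6) = (0, 1)
  row 0: subtract 9×row1 = (1, 0)

pivot columns: 0, 1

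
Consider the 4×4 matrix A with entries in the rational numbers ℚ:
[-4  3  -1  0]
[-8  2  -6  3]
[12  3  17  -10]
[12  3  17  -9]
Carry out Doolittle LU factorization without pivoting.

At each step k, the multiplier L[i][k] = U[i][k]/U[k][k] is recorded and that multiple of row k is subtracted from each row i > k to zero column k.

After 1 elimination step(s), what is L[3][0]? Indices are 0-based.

L[3][0] = -3

[col 0] pivot -4
  R1 -= 2*R0 → (0, -4, -4, 3)  (L[1][0] := 2)
  R2 -= -3*R0 → (0, 12, 14, -10)  (L[2][0] := -3)
  R3 -= -3*R0 → (0, 12, 14, -9)  (L[3][0] := -3)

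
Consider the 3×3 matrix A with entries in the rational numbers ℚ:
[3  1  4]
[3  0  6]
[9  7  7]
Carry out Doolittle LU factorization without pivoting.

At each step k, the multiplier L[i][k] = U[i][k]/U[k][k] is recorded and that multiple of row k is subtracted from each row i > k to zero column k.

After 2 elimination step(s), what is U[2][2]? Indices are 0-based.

U[2][2] = 3

[col 0] pivot 3
  R1 -= 1*R0 → (0, -1, 2)  (L[1][0] := 1)
  R2 -= 3*R0 → (0, 4, -5)  (L[2][0] := 3)
[col 1] pivot -1
  R2 -= -4*R1 → (0, 0, 3)  (L[2][1] := -4)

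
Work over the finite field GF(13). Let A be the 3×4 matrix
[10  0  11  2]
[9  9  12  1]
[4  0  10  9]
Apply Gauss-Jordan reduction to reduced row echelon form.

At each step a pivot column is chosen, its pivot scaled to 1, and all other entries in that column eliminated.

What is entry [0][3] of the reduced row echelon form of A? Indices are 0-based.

pivot(0,0)=10: scale R0 → (1, 0, 5, 8)
  clear (1,0): R1 −= (9)R0 → (0, 9, 6, 7)
  clear (2,0): R2 −= (4)R0 → (0, 0, 3, 3)
pivot(1,1)=9: scale R1 → (0, 1, 5, 8)
pivot(2,2)=3: scale R2 → (0, 0, 1, 1)
  clear (0,2): R0 −= (5)R2 → (1, 0, 0, 3)
  clear (1,2): R1 −= (5)R2 → (0, 1, 0, 3)

M[0][3] = 3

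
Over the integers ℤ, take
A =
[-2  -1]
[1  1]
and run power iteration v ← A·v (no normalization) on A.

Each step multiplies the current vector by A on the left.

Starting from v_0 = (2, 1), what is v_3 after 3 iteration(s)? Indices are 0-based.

v_0 = (2, 1).
v_1 = A·v_0 = (-5, 3).
v_2 = A·v_1 = (7, -2).
v_3 = A·v_2 = (-12, 5).

v_3 = (-12, 5)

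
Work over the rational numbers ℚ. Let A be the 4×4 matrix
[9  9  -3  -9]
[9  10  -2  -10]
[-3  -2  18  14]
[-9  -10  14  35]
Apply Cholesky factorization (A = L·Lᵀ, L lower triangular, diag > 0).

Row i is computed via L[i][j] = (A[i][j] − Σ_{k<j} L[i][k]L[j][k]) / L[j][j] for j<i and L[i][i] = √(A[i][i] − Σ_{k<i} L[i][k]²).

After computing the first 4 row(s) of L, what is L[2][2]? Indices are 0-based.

Step 1: L[0][0] = √(9) = 3.
  L[1][0] = (9) / L[0][0] = 3.
Step 2: L[1][1] = √(1) = 1.
  L[2][0] = (-3) / L[0][0] = -1.
  L[2][1] = (1) / L[1][1] = 1.
Step 3: L[2][2] = √(16) = 4.
  L[3][0] = (-9) / L[0][0] = -3.
  L[3][1] = (-1) / L[1][1] = -1.
  L[3][2] = (12) / L[2][2] = 3.
Step 4: L[3][3] = √(16) = 4.

L[2][2] = 4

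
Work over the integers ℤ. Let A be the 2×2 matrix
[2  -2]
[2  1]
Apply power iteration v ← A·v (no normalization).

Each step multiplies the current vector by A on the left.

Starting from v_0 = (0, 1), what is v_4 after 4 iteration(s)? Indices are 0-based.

v_0 = (0, 1).
v_1 = A·v_0 = (-2, 1).
v_2 = A·v_1 = (-6, -3).
v_3 = A·v_2 = (-6, -15).
v_4 = A·v_3 = (18, -27).

v_4 = (18, -27)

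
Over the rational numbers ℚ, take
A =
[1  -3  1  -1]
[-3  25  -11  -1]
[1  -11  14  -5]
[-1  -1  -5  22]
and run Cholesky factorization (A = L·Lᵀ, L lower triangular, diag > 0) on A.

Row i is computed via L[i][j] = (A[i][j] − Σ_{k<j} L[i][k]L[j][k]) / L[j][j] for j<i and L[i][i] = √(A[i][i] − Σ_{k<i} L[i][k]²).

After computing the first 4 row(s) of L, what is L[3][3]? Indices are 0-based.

Step 1: L[0][0] = √(1) = 1.
  L[1][0] = (-3) / L[0][0] = -3.
Step 2: L[1][1] = √(16) = 4.
  L[2][0] = (1) / L[0][0] = 1.
  L[2][1] = (-8) / L[1][1] = -2.
Step 3: L[2][2] = √(9) = 3.
  L[3][0] = (-1) / L[0][0] = -1.
  L[3][1] = (-4) / L[1][1] = -1.
  L[3][2] = (-6) / L[2][2] = -2.
Step 4: L[3][3] = √(16) = 4.

L[3][3] = 4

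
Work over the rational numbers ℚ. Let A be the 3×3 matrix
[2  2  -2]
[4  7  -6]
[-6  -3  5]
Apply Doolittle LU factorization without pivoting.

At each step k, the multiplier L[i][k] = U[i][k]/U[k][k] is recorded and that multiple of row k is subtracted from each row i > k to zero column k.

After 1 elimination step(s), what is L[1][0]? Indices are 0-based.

L[1][0] = 2

[col 0] pivot 2
  R1 -= 2*R0 → (0, 3, -2)  (L[1][0] := 2)
  R2 -= -3*R0 → (0, 3, -1)  (L[2][0] := -3)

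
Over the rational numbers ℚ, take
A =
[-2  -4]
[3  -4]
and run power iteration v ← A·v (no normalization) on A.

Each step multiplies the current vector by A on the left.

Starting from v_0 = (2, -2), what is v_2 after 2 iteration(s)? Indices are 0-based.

v_0 = (2, -2).
v_1 = A·v_0 = (4, 14).
v_2 = A·v_1 = (-64, -44).

v_2 = (-64, -44)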